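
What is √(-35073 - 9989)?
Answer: I*√45062 ≈ 212.28*I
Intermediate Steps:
√(-35073 - 9989) = √(-45062) = I*√45062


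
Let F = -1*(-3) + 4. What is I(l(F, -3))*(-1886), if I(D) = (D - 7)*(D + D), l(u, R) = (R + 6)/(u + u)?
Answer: 268755/49 ≈ 5484.8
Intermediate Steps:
F = 7 (F = 3 + 4 = 7)
l(u, R) = (6 + R)/(2*u) (l(u, R) = (6 + R)/((2*u)) = (6 + R)*(1/(2*u)) = (6 + R)/(2*u))
I(D) = 2*D*(-7 + D) (I(D) = (-7 + D)*(2*D) = 2*D*(-7 + D))
I(l(F, -3))*(-1886) = (2*((½)*(6 - 3)/7)*(-7 + (½)*(6 - 3)/7))*(-1886) = (2*((½)*(⅐)*3)*(-7 + (½)*(⅐)*3))*(-1886) = (2*(3/14)*(-7 + 3/14))*(-1886) = (2*(3/14)*(-95/14))*(-1886) = -285/98*(-1886) = 268755/49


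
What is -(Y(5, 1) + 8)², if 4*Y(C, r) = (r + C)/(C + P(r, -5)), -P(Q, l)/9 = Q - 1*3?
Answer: -137641/2116 ≈ -65.048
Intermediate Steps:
P(Q, l) = 27 - 9*Q (P(Q, l) = -9*(Q - 1*3) = -9*(Q - 3) = -9*(-3 + Q) = 27 - 9*Q)
Y(C, r) = (C + r)/(4*(27 + C - 9*r)) (Y(C, r) = ((r + C)/(C + (27 - 9*r)))/4 = ((C + r)/(27 + C - 9*r))/4 = (C + r)/(4*(27 + C - 9*r)))
-(Y(5, 1) + 8)² = -((5 + 1)/(4*(27 + 5 - 9*1)) + 8)² = -((¼)*6/(27 + 5 - 9) + 8)² = -((¼)*6/23 + 8)² = -((¼)*(1/23)*6 + 8)² = -(3/46 + 8)² = -(371/46)² = -1*137641/2116 = -137641/2116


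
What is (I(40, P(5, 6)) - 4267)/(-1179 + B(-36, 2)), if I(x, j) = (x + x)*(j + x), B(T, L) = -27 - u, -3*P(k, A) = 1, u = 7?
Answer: 3281/3639 ≈ 0.90162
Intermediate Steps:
P(k, A) = -⅓ (P(k, A) = -⅓*1 = -⅓)
B(T, L) = -34 (B(T, L) = -27 - 1*7 = -27 - 7 = -34)
I(x, j) = 2*x*(j + x) (I(x, j) = (2*x)*(j + x) = 2*x*(j + x))
(I(40, P(5, 6)) - 4267)/(-1179 + B(-36, 2)) = (2*40*(-⅓ + 40) - 4267)/(-1179 - 34) = (2*40*(119/3) - 4267)/(-1213) = (9520/3 - 4267)*(-1/1213) = -3281/3*(-1/1213) = 3281/3639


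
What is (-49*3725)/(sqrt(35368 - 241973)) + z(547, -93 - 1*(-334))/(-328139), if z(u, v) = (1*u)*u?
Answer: -299209/328139 + 5215*I*sqrt(206605)/5903 ≈ -0.91184 + 401.56*I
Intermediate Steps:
z(u, v) = u**2 (z(u, v) = u*u = u**2)
(-49*3725)/(sqrt(35368 - 241973)) + z(547, -93 - 1*(-334))/(-328139) = (-49*3725)/(sqrt(35368 - 241973)) + 547**2/(-328139) = -182525*(-I*sqrt(206605)/206605) + 299209*(-1/328139) = -182525*(-I*sqrt(206605)/206605) - 299209/328139 = -(-5215)*I*sqrt(206605)/5903 - 299209/328139 = 5215*I*sqrt(206605)/5903 - 299209/328139 = -299209/328139 + 5215*I*sqrt(206605)/5903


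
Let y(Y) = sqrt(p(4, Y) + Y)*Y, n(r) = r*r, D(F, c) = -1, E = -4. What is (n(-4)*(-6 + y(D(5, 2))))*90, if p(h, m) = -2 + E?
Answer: -8640 - 1440*I*sqrt(7) ≈ -8640.0 - 3809.9*I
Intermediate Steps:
n(r) = r**2
p(h, m) = -6 (p(h, m) = -2 - 4 = -6)
y(Y) = Y*sqrt(-6 + Y) (y(Y) = sqrt(-6 + Y)*Y = Y*sqrt(-6 + Y))
(n(-4)*(-6 + y(D(5, 2))))*90 = ((-4)**2*(-6 - sqrt(-6 - 1)))*90 = (16*(-6 - sqrt(-7)))*90 = (16*(-6 - I*sqrt(7)))*90 = (-96 - 16*I*sqrt(7))*90 = -8640 - 1440*I*sqrt(7)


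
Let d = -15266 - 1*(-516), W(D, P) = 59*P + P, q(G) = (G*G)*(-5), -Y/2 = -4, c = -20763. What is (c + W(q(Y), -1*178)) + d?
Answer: -46193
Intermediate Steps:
Y = 8 (Y = -2*(-4) = 8)
q(G) = -5*G² (q(G) = G²*(-5) = -5*G²)
W(D, P) = 60*P
d = -14750 (d = -15266 + 516 = -14750)
(c + W(q(Y), -1*178)) + d = (-20763 + 60*(-1*178)) - 14750 = (-20763 + 60*(-178)) - 14750 = (-20763 - 10680) - 14750 = -31443 - 14750 = -46193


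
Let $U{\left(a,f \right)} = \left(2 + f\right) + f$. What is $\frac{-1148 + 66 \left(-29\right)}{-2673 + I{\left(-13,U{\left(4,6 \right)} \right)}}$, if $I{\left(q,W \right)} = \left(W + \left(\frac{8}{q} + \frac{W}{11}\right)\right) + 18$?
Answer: $\frac{437866}{377569} \approx 1.1597$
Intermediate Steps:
$U{\left(a,f \right)} = 2 + 2 f$
$I{\left(q,W \right)} = 18 + \frac{8}{q} + \frac{12 W}{11}$ ($I{\left(q,W \right)} = \left(W + \left(\frac{8}{q} + W \frac{1}{11}\right)\right) + 18 = \left(W + \left(\frac{8}{q} + \frac{W}{11}\right)\right) + 18 = \left(\frac{8}{q} + \frac{12 W}{11}\right) + 18 = 18 + \frac{8}{q} + \frac{12 W}{11}$)
$\frac{-1148 + 66 \left(-29\right)}{-2673 + I{\left(-13,U{\left(4,6 \right)} \right)}} = \frac{-1148 + 66 \left(-29\right)}{-2673 + \left(18 + \frac{8}{-13} + \frac{12 \left(2 + 2 \cdot 6\right)}{11}\right)} = \frac{-1148 - 1914}{-2673 + \left(18 + 8 \left(- \frac{1}{13}\right) + \frac{12 \left(2 + 12\right)}{11}\right)} = - \frac{3062}{-2673 + \left(18 - \frac{8}{13} + \frac{12}{11} \cdot 14\right)} = - \frac{3062}{-2673 + \left(18 - \frac{8}{13} + \frac{168}{11}\right)} = - \frac{3062}{-2673 + \frac{4670}{143}} = - \frac{3062}{- \frac{377569}{143}} = \left(-3062\right) \left(- \frac{143}{377569}\right) = \frac{437866}{377569}$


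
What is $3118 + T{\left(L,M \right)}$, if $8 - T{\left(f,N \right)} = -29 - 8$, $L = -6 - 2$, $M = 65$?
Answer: $3163$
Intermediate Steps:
$L = -8$ ($L = -6 - 2 = -8$)
$T{\left(f,N \right)} = 45$ ($T{\left(f,N \right)} = 8 - \left(-29 - 8\right) = 8 - -37 = 8 + 37 = 45$)
$3118 + T{\left(L,M \right)} = 3118 + 45 = 3163$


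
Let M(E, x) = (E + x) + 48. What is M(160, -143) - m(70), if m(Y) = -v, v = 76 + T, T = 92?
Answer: 233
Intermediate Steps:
v = 168 (v = 76 + 92 = 168)
m(Y) = -168 (m(Y) = -1*168 = -168)
M(E, x) = 48 + E + x
M(160, -143) - m(70) = (48 + 160 - 143) - 1*(-168) = 65 + 168 = 233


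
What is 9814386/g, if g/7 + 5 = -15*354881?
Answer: -4907193/18631270 ≈ -0.26338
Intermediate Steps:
g = -37262540 (g = -35 + 7*(-15*354881) = -35 + 7*(-5323215) = -35 - 37262505 = -37262540)
9814386/g = 9814386/(-37262540) = 9814386*(-1/37262540) = -4907193/18631270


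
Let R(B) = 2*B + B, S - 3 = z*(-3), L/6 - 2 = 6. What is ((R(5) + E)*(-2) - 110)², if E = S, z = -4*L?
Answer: 1684804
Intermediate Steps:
L = 48 (L = 12 + 6*6 = 12 + 36 = 48)
z = -192 (z = -4*48 = -192)
S = 579 (S = 3 - 192*(-3) = 3 + 576 = 579)
E = 579
R(B) = 3*B
((R(5) + E)*(-2) - 110)² = ((3*5 + 579)*(-2) - 110)² = ((15 + 579)*(-2) - 110)² = (594*(-2) - 110)² = (-1188 - 110)² = (-1298)² = 1684804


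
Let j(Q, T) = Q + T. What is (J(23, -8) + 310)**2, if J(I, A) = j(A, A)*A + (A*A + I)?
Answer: 275625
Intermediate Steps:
J(I, A) = I + 3*A**2 (J(I, A) = (A + A)*A + (A*A + I) = (2*A)*A + (A**2 + I) = 2*A**2 + (I + A**2) = I + 3*A**2)
(J(23, -8) + 310)**2 = ((23 + 3*(-8)**2) + 310)**2 = ((23 + 3*64) + 310)**2 = ((23 + 192) + 310)**2 = (215 + 310)**2 = 525**2 = 275625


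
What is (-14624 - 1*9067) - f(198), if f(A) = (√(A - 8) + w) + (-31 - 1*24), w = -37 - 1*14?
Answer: -23585 - √190 ≈ -23599.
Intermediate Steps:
w = -51 (w = -37 - 14 = -51)
f(A) = -106 + √(-8 + A) (f(A) = (√(A - 8) - 51) + (-31 - 1*24) = (√(-8 + A) - 51) + (-31 - 24) = (-51 + √(-8 + A)) - 55 = -106 + √(-8 + A))
(-14624 - 1*9067) - f(198) = (-14624 - 1*9067) - (-106 + √(-8 + 198)) = (-14624 - 9067) - (-106 + √190) = -23691 + (106 - √190) = -23585 - √190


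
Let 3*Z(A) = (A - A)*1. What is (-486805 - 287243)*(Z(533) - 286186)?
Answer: 221521700928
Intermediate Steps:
Z(A) = 0 (Z(A) = ((A - A)*1)/3 = (0*1)/3 = (1/3)*0 = 0)
(-486805 - 287243)*(Z(533) - 286186) = (-486805 - 287243)*(0 - 286186) = -774048*(-286186) = 221521700928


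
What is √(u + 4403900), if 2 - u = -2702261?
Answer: √7106163 ≈ 2665.7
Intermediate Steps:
u = 2702263 (u = 2 - 1*(-2702261) = 2 + 2702261 = 2702263)
√(u + 4403900) = √(2702263 + 4403900) = √7106163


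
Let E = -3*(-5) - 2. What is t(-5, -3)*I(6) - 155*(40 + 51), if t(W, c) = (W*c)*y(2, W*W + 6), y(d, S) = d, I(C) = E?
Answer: -13715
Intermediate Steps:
E = 13 (E = 15 - 2 = 13)
I(C) = 13
t(W, c) = 2*W*c (t(W, c) = (W*c)*2 = 2*W*c)
t(-5, -3)*I(6) - 155*(40 + 51) = (2*(-5)*(-3))*13 - 155*(40 + 51) = 30*13 - 155*91 = 390 - 14105 = -13715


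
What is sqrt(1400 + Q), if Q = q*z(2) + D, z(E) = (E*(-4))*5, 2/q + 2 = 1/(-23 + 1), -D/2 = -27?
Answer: sqrt(13438)/3 ≈ 38.641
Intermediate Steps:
D = 54 (D = -2*(-27) = 54)
q = -44/45 (q = 2/(-2 + 1/(-23 + 1)) = 2/(-2 + 1/(-22)) = 2/(-2 - 1/22) = 2/(-45/22) = 2*(-22/45) = -44/45 ≈ -0.97778)
z(E) = -20*E (z(E) = -4*E*5 = -20*E)
Q = 838/9 (Q = -(-176)*2/9 + 54 = -44/45*(-40) + 54 = 352/9 + 54 = 838/9 ≈ 93.111)
sqrt(1400 + Q) = sqrt(1400 + 838/9) = sqrt(13438/9) = sqrt(13438)/3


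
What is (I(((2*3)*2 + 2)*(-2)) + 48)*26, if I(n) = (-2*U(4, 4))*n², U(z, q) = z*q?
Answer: -651040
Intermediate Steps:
U(z, q) = q*z
I(n) = -32*n² (I(n) = (-8*4)*n² = (-2*16)*n² = -32*n²)
(I(((2*3)*2 + 2)*(-2)) + 48)*26 = (-32*4*((2*3)*2 + 2)² + 48)*26 = (-32*4*(6*2 + 2)² + 48)*26 = (-32*4*(12 + 2)² + 48)*26 = (-32*(14*(-2))² + 48)*26 = (-32*(-28)² + 48)*26 = (-32*784 + 48)*26 = (-25088 + 48)*26 = -25040*26 = -651040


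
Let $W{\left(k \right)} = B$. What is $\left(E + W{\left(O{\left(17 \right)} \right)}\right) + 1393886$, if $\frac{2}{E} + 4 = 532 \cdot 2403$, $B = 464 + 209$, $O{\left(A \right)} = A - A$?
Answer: $\frac{891396534565}{639196} \approx 1.3946 \cdot 10^{6}$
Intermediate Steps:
$O{\left(A \right)} = 0$
$B = 673$
$W{\left(k \right)} = 673$
$E = \frac{1}{639196}$ ($E = \frac{2}{-4 + 532 \cdot 2403} = \frac{2}{-4 + 1278396} = \frac{2}{1278392} = 2 \cdot \frac{1}{1278392} = \frac{1}{639196} \approx 1.5645 \cdot 10^{-6}$)
$\left(E + W{\left(O{\left(17 \right)} \right)}\right) + 1393886 = \left(\frac{1}{639196} + 673\right) + 1393886 = \frac{430178909}{639196} + 1393886 = \frac{891396534565}{639196}$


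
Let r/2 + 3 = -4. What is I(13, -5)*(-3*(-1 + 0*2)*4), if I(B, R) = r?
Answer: -168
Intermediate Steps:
r = -14 (r = -6 + 2*(-4) = -6 - 8 = -14)
I(B, R) = -14
I(13, -5)*(-3*(-1 + 0*2)*4) = -14*(-3*(-1 + 0*2))*4 = -14*(-3*(-1 + 0))*4 = -14*(-3*(-1))*4 = -42*4 = -14*12 = -168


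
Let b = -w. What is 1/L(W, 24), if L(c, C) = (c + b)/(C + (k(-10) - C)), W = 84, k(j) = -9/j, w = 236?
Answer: -9/1520 ≈ -0.0059211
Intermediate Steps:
b = -236 (b = -1*236 = -236)
L(c, C) = -2360/9 + 10*c/9 (L(c, C) = (c - 236)/(C + (-9/(-10) - C)) = (-236 + c)/(C + (-9*(-⅒) - C)) = (-236 + c)/(C + (9/10 - C)) = (-236 + c)/(9/10) = (-236 + c)*(10/9) = -2360/9 + 10*c/9)
1/L(W, 24) = 1/(-2360/9 + (10/9)*84) = 1/(-2360/9 + 280/3) = 1/(-1520/9) = -9/1520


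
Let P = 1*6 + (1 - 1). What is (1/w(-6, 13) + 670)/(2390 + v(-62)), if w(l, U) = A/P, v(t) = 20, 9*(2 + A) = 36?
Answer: 673/2410 ≈ 0.27925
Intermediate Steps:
A = 2 (A = -2 + (⅑)*36 = -2 + 4 = 2)
P = 6 (P = 6 + 0 = 6)
w(l, U) = ⅓ (w(l, U) = 2/6 = 2*(⅙) = ⅓)
(1/w(-6, 13) + 670)/(2390 + v(-62)) = (1/(⅓) + 670)/(2390 + 20) = (3 + 670)/2410 = 673*(1/2410) = 673/2410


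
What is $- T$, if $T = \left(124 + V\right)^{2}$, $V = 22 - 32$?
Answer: $-12996$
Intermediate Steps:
$V = -10$
$T = 12996$ ($T = \left(124 - 10\right)^{2} = 114^{2} = 12996$)
$- T = \left(-1\right) 12996 = -12996$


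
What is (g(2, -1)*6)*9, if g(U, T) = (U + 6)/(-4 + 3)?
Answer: -432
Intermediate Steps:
g(U, T) = -6 - U (g(U, T) = (6 + U)/(-1) = (6 + U)*(-1) = -6 - U)
(g(2, -1)*6)*9 = ((-6 - 1*2)*6)*9 = ((-6 - 2)*6)*9 = -8*6*9 = -48*9 = -432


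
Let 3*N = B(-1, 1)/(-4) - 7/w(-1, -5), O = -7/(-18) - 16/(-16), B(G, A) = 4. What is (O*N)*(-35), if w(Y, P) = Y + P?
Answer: -875/324 ≈ -2.7006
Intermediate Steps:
O = 25/18 (O = -7*(-1/18) - 16*(-1/16) = 7/18 + 1 = 25/18 ≈ 1.3889)
w(Y, P) = P + Y
N = 1/18 (N = (4/(-4) - 7/(-5 - 1))/3 = (4*(-¼) - 7/(-6))/3 = (-1 - 7*(-⅙))/3 = (-1 + 7/6)/3 = (⅓)*(⅙) = 1/18 ≈ 0.055556)
(O*N)*(-35) = ((25/18)*(1/18))*(-35) = (25/324)*(-35) = -875/324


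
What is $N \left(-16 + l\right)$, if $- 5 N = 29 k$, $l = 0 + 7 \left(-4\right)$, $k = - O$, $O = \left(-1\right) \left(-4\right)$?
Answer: $- \frac{5104}{5} \approx -1020.8$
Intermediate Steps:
$O = 4$
$k = -4$ ($k = \left(-1\right) 4 = -4$)
$l = -28$ ($l = 0 - 28 = -28$)
$N = \frac{116}{5}$ ($N = - \frac{29 \left(-4\right)}{5} = \left(- \frac{1}{5}\right) \left(-116\right) = \frac{116}{5} \approx 23.2$)
$N \left(-16 + l\right) = \frac{116 \left(-16 - 28\right)}{5} = \frac{116}{5} \left(-44\right) = - \frac{5104}{5}$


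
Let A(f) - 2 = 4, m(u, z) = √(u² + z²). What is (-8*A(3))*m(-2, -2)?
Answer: -96*√2 ≈ -135.76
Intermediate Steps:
A(f) = 6 (A(f) = 2 + 4 = 6)
(-8*A(3))*m(-2, -2) = (-8*6)*√((-2)² + (-2)²) = -48*√(4 + 4) = -96*√2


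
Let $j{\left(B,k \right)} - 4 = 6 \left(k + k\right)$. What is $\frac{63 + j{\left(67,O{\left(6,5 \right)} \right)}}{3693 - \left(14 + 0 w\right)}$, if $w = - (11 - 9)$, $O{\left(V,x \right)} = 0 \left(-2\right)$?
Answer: $\frac{67}{3679} \approx 0.018211$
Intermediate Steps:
$O{\left(V,x \right)} = 0$
$j{\left(B,k \right)} = 4 + 12 k$ ($j{\left(B,k \right)} = 4 + 6 \left(k + k\right) = 4 + 6 \cdot 2 k = 4 + 12 k$)
$w = -2$ ($w = - (11 - 9) = \left(-1\right) 2 = -2$)
$\frac{63 + j{\left(67,O{\left(6,5 \right)} \right)}}{3693 - \left(14 + 0 w\right)} = \frac{63 + \left(4 + 12 \cdot 0\right)}{3693 + \left(-14 + 0 \left(-2\right)\right)} = \frac{63 + \left(4 + 0\right)}{3693 + \left(-14 + 0\right)} = \frac{63 + 4}{3693 - 14} = \frac{67}{3679}$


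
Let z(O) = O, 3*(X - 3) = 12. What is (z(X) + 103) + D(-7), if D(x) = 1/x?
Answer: 769/7 ≈ 109.86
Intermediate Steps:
X = 7 (X = 3 + (1/3)*12 = 3 + 4 = 7)
(z(X) + 103) + D(-7) = (7 + 103) + 1/(-7) = 110 - 1/7 = 769/7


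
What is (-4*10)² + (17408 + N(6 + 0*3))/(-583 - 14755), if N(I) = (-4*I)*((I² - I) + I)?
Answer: 12262128/7669 ≈ 1598.9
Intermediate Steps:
N(I) = -4*I³ (N(I) = (-4*I)*I² = -4*I³)
(-4*10)² + (17408 + N(6 + 0*3))/(-583 - 14755) = (-4*10)² + (17408 - 4*(6 + 0*3)³)/(-583 - 14755) = (-40)² + (17408 - 4*(6 + 0)³)/(-15338) = 1600 + (17408 - 4*6³)*(-1/15338) = 1600 + (17408 - 4*216)*(-1/15338) = 1600 + (17408 - 864)*(-1/15338) = 1600 + 16544*(-1/15338) = 1600 - 8272/7669 = 12262128/7669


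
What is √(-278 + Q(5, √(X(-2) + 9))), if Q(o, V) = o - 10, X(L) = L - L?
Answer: I*√283 ≈ 16.823*I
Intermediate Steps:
X(L) = 0
Q(o, V) = -10 + o
√(-278 + Q(5, √(X(-2) + 9))) = √(-278 + (-10 + 5)) = √(-278 - 5) = √(-283) = I*√283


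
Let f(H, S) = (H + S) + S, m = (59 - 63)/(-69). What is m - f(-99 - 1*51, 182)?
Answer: -14762/69 ≈ -213.94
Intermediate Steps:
m = 4/69 (m = -4*(-1/69) = 4/69 ≈ 0.057971)
f(H, S) = H + 2*S
m - f(-99 - 1*51, 182) = 4/69 - ((-99 - 1*51) + 2*182) = 4/69 - ((-99 - 51) + 364) = 4/69 - (-150 + 364) = 4/69 - 1*214 = 4/69 - 214 = -14762/69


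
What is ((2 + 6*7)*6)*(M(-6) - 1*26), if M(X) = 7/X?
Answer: -7172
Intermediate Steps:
((2 + 6*7)*6)*(M(-6) - 1*26) = ((2 + 6*7)*6)*(7/(-6) - 1*26) = ((2 + 42)*6)*(7*(-⅙) - 26) = (44*6)*(-7/6 - 26) = 264*(-163/6) = -7172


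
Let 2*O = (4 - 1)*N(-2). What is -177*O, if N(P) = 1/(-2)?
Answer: 531/4 ≈ 132.75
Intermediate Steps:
N(P) = -½
O = -¾ (O = ((4 - 1)*(-½))/2 = (3*(-½))/2 = (½)*(-3/2) = -¾ ≈ -0.75000)
-177*O = -177*(-¾) = 531/4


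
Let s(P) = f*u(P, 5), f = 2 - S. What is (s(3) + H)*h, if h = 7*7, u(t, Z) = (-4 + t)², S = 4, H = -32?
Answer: -1666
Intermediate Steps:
f = -2 (f = 2 - 1*4 = 2 - 4 = -2)
h = 49
s(P) = -2*(-4 + P)²
(s(3) + H)*h = (-2*(-4 + 3)² - 32)*49 = (-2*(-1)² - 32)*49 = (-2*1 - 32)*49 = (-2 - 32)*49 = -34*49 = -1666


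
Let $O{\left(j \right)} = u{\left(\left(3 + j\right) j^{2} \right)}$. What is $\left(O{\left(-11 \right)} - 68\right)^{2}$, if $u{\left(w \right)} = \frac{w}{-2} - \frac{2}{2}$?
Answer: $172225$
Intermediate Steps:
$u{\left(w \right)} = -1 - \frac{w}{2}$ ($u{\left(w \right)} = w \left(- \frac{1}{2}\right) - 1 = - \frac{w}{2} - 1 = -1 - \frac{w}{2}$)
$O{\left(j \right)} = -1 - \frac{j^{2} \left(3 + j\right)}{2}$ ($O{\left(j \right)} = -1 - \frac{\left(3 + j\right) j^{2}}{2} = -1 - \frac{j^{2} \left(3 + j\right)}{2}$)
$\left(O{\left(-11 \right)} - 68\right)^{2} = \left(\left(-1 - \frac{\left(-11\right)^{2} \left(3 - 11\right)}{2}\right) - 68\right)^{2} = \left(\left(-1 - \frac{121}{2} \left(-8\right)\right) - 68\right)^{2} = \left(\left(-1 + 484\right) - 68\right)^{2} = \left(483 - 68\right)^{2} = 415^{2} = 172225$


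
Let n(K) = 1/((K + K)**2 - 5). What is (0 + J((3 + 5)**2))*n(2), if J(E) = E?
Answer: 64/11 ≈ 5.8182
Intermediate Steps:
n(K) = 1/(-5 + 4*K**2) (n(K) = 1/((2*K)**2 - 5) = 1/(4*K**2 - 5) = 1/(-5 + 4*K**2))
(0 + J((3 + 5)**2))*n(2) = (0 + (3 + 5)**2)/(-5 + 4*2**2) = (0 + 8**2)/(-5 + 4*4) = (0 + 64)/(-5 + 16) = 64/11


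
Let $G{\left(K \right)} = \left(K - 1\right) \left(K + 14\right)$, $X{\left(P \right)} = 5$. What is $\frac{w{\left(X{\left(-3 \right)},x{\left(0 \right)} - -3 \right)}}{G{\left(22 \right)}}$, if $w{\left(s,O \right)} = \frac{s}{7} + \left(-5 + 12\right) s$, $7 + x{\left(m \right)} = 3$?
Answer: $\frac{125}{2646} \approx 0.047241$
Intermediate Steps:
$x{\left(m \right)} = -4$ ($x{\left(m \right)} = -7 + 3 = -4$)
$G{\left(K \right)} = \left(-1 + K\right) \left(14 + K\right)$
$w{\left(s,O \right)} = \frac{50 s}{7}$ ($w{\left(s,O \right)} = \frac{s}{7} + 7 s = \frac{50 s}{7}$)
$\frac{w{\left(X{\left(-3 \right)},x{\left(0 \right)} - -3 \right)}}{G{\left(22 \right)}} = \frac{\frac{50}{7} \cdot 5}{-14 + 22^{2} + 13 \cdot 22} = \frac{250}{7 \left(-14 + 484 + 286\right)} = \frac{250}{7 \cdot 756} = \frac{250}{7} \cdot \frac{1}{756} = \frac{125}{2646}$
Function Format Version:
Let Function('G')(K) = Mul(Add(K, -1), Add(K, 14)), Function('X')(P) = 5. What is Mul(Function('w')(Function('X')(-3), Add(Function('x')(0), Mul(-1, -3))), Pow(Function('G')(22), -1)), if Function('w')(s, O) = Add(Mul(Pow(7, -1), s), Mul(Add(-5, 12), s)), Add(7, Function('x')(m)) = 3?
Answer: Rational(125, 2646) ≈ 0.047241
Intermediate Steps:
Function('x')(m) = -4 (Function('x')(m) = Add(-7, 3) = -4)
Function('G')(K) = Mul(Add(-1, K), Add(14, K))
Function('w')(s, O) = Mul(Rational(50, 7), s) (Function('w')(s, O) = Add(Mul(Rational(1, 7), s), Mul(7, s)) = Mul(Rational(50, 7), s))
Mul(Function('w')(Function('X')(-3), Add(Function('x')(0), Mul(-1, -3))), Pow(Function('G')(22), -1)) = Mul(Mul(Rational(50, 7), 5), Pow(Add(-14, Pow(22, 2), Mul(13, 22)), -1)) = Mul(Rational(250, 7), Pow(Add(-14, 484, 286), -1)) = Mul(Rational(250, 7), Pow(756, -1)) = Mul(Rational(250, 7), Rational(1, 756)) = Rational(125, 2646)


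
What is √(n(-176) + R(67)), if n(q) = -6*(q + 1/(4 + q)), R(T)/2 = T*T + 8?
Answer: 11*√614298/86 ≈ 100.25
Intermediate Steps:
R(T) = 16 + 2*T² (R(T) = 2*(T*T + 8) = 2*(T² + 8) = 2*(8 + T²) = 16 + 2*T²)
n(q) = -6*q - 6/(4 + q)
√(n(-176) + R(67)) = √(6*(-1 - 1*(-176)² - 4*(-176))/(4 - 176) + (16 + 2*67²)) = √(6*(-1 - 1*30976 + 704)/(-172) + (16 + 2*4489)) = √(6*(-1/172)*(-1 - 30976 + 704) + (16 + 8978)) = √(6*(-1/172)*(-30273) + 8994) = √(90819/86 + 8994) = √(864303/86) = 11*√614298/86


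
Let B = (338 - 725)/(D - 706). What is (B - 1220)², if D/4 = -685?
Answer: 17671371135289/11874916 ≈ 1.4881e+6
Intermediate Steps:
D = -2740 (D = 4*(-685) = -2740)
B = 387/3446 (B = (338 - 725)/(-2740 - 706) = -387/(-3446) = -387*(-1/3446) = 387/3446 ≈ 0.11230)
(B - 1220)² = (387/3446 - 1220)² = (-4203733/3446)² = 17671371135289/11874916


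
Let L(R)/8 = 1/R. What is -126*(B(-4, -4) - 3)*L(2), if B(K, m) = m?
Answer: 3528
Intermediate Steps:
L(R) = 8/R
-126*(B(-4, -4) - 3)*L(2) = -126*(-4 - 3)*8/2 = -(-882)*8*(½) = -(-882)*4 = -126*(-28) = 3528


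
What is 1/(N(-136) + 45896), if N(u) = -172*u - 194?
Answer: 1/69094 ≈ 1.4473e-5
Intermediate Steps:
N(u) = -194 - 172*u
1/(N(-136) + 45896) = 1/((-194 - 172*(-136)) + 45896) = 1/((-194 + 23392) + 45896) = 1/(23198 + 45896) = 1/69094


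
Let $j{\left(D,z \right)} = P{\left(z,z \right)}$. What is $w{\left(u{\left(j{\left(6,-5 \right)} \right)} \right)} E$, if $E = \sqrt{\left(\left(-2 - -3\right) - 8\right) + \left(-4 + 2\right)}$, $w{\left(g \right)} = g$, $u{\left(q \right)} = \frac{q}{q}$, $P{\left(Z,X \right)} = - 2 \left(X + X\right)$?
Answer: $3 i \approx 3.0 i$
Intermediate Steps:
$P{\left(Z,X \right)} = - 4 X$ ($P{\left(Z,X \right)} = - 2 \cdot 2 X = - 4 X$)
$j{\left(D,z \right)} = - 4 z$
$u{\left(q \right)} = 1$
$E = 3 i$ ($E = \sqrt{\left(\left(-2 + 3\right) - 8\right) - 2} = \sqrt{\left(1 - 8\right) - 2} = \sqrt{-7 - 2} = \sqrt{-9} = 3 i \approx 3.0 i$)
$w{\left(u{\left(j{\left(6,-5 \right)} \right)} \right)} E = 1 \cdot 3 i = 3 i$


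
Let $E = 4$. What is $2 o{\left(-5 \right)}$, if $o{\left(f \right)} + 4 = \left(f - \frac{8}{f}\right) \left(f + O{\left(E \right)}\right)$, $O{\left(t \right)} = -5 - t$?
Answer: $\frac{436}{5} \approx 87.2$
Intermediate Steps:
$o{\left(f \right)} = -4 + \left(-9 + f\right) \left(f - \frac{8}{f}\right)$ ($o{\left(f \right)} = -4 + \left(f - \frac{8}{f}\right) \left(f - 9\right) = -4 + \left(f - \frac{8}{f}\right) \left(-9 + f\right) = -4 + \left(-9 + f\right) \left(f - \frac{8}{f}\right)$)
$2 o{\left(-5 \right)} = 2 \left(-12 + \left(-5\right)^{2} - -45 + \frac{72}{-5}\right) = 2 \left(-12 + 25 + 45 + 72 \left(- \frac{1}{5}\right)\right) = 2 \left(-12 + 25 + 45 - \frac{72}{5}\right) = 2 \cdot \frac{218}{5} = \frac{436}{5}$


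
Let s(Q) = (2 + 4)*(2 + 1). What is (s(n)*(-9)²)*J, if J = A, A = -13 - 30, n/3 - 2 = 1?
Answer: -62694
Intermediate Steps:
n = 9 (n = 6 + 3*1 = 6 + 3 = 9)
s(Q) = 18 (s(Q) = 6*3 = 18)
A = -43
J = -43
(s(n)*(-9)²)*J = (18*(-9)²)*(-43) = (18*81)*(-43) = 1458*(-43) = -62694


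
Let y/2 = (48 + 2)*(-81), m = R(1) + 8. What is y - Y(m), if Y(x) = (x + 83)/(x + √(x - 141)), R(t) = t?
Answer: 8*(-2025*√33 + 9124*I)/(-9*I + 2*√33) ≈ -8103.9 + 4.9624*I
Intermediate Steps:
m = 9 (m = 1 + 8 = 9)
Y(x) = (83 + x)/(x + √(-141 + x))
y = -8100 (y = 2*((48 + 2)*(-81)) = 2*(50*(-81)) = 2*(-4050) = -8100)
y - Y(m) = -8100 - (83 + 9)/(9 + √(-141 + 9)) = -8100 - 92/(9 + √(-132)) = -8100 - 92/(9 + 2*I*√33)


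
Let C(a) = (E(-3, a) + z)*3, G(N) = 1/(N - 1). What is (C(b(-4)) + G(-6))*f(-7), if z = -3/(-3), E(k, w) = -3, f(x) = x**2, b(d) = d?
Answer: -301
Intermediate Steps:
G(N) = 1/(-1 + N)
z = 1 (z = -3*(-1/3) = 1)
C(a) = -6 (C(a) = (-3 + 1)*3 = -2*3 = -6)
(C(b(-4)) + G(-6))*f(-7) = (-6 + 1/(-1 - 6))*(-7)**2 = (-6 + 1/(-7))*49 = (-6 - 1/7)*49 = -43/7*49 = -301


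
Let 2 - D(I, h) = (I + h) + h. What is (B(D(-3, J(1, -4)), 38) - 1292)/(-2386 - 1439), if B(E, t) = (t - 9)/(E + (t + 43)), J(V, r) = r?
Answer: 13491/39950 ≈ 0.33770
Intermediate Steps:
D(I, h) = 2 - I - 2*h (D(I, h) = 2 - ((I + h) + h) = 2 - (I + 2*h) = 2 + (-I - 2*h) = 2 - I - 2*h)
B(E, t) = (-9 + t)/(43 + E + t) (B(E, t) = (-9 + t)/(E + (43 + t)) = (-9 + t)/(43 + E + t))
(B(D(-3, J(1, -4)), 38) - 1292)/(-2386 - 1439) = ((-9 + 38)/(43 + (2 - 1*(-3) - 2*(-4)) + 38) - 1292)/(-2386 - 1439) = (29/(43 + (2 + 3 + 8) + 38) - 1292)/(-3825) = (29/(43 + 13 + 38) - 1292)*(-1/3825) = (29/94 - 1292)*(-1/3825) = -121419/94*(-1/3825) = 13491/39950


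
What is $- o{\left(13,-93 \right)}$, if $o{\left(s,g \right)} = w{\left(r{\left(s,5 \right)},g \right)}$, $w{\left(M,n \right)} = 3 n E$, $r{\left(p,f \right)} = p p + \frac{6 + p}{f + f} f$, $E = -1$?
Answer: $-279$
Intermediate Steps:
$r{\left(p,f \right)} = 3 + p^{2} + \frac{p}{2}$ ($r{\left(p,f \right)} = p^{2} + \frac{6 + p}{2 f} f = p^{2} + \left(3 + \frac{p}{2}\right) = 3 + p^{2} + \frac{p}{2}$)
$w{\left(M,n \right)} = - 3 n$ ($w{\left(M,n \right)} = 3 n \left(-1\right) = - 3 n$)
$o{\left(s,g \right)} = - 3 g$
$- o{\left(13,-93 \right)} = - \left(-3\right) \left(-93\right) = \left(-1\right) 279 = -279$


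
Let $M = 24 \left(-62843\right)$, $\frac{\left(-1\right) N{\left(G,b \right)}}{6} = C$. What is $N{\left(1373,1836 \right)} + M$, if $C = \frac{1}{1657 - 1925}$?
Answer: $- \frac{202103085}{134} \approx -1.5082 \cdot 10^{6}$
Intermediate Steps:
$C = - \frac{1}{268}$ ($C = \frac{1}{-268} = - \frac{1}{268} \approx -0.0037313$)
$N{\left(G,b \right)} = \frac{3}{134}$ ($N{\left(G,b \right)} = \left(-6\right) \left(- \frac{1}{268}\right) = \frac{3}{134}$)
$M = -1508232$
$N{\left(1373,1836 \right)} + M = \frac{3}{134} - 1508232 = - \frac{202103085}{134}$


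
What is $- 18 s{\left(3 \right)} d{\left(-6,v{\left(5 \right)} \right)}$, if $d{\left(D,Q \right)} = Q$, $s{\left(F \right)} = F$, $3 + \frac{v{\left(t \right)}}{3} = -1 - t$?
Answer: $1458$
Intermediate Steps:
$v{\left(t \right)} = -12 - 3 t$ ($v{\left(t \right)} = -9 + 3 \left(-1 - t\right) = -9 - \left(3 + 3 t\right) = -12 - 3 t$)
$- 18 s{\left(3 \right)} d{\left(-6,v{\left(5 \right)} \right)} = \left(-18\right) 3 \left(-12 - 15\right) = - 54 \left(-12 - 15\right) = \left(-54\right) \left(-27\right) = 1458$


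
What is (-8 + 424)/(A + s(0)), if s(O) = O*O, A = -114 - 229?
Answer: -416/343 ≈ -1.2128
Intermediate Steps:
A = -343
s(O) = O²
(-8 + 424)/(A + s(0)) = (-8 + 424)/(-343 + 0²) = 416/(-343 + 0) = 416/(-343) = 416*(-1/343) = -416/343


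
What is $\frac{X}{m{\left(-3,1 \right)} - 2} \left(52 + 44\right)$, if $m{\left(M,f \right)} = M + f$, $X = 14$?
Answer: $-336$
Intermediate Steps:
$\frac{X}{m{\left(-3,1 \right)} - 2} \left(52 + 44\right) = \frac{14}{\left(-3 + 1\right) - 2} \left(52 + 44\right) = \frac{14}{-2 - 2} \cdot 96 = \frac{14}{-4} \cdot 96 = 14 \left(- \frac{1}{4}\right) 96 = \left(- \frac{7}{2}\right) 96 = -336$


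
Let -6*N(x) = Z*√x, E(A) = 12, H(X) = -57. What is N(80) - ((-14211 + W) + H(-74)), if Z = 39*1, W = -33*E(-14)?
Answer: 14664 - 26*√5 ≈ 14606.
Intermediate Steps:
W = -396 (W = -33*12 = -396)
Z = 39
N(x) = -13*√x/2
N(80) - ((-14211 + W) + H(-74)) = -26*√5 - ((-14211 - 396) - 57) = -26*√5 - (-14607 - 57) = -26*√5 - 1*(-14664) = -26*√5 + 14664 = 14664 - 26*√5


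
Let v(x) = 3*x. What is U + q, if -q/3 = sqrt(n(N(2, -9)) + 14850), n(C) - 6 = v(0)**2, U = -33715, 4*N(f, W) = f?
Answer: -33715 - 6*sqrt(3714) ≈ -34081.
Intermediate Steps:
N(f, W) = f/4
n(C) = 6 (n(C) = 6 + (3*0)**2 = 6 + 0**2 = 6 + 0 = 6)
q = -6*sqrt(3714) (q = -3*sqrt(6 + 14850) = -6*sqrt(3714) ≈ -365.66)
U + q = -33715 - 6*sqrt(3714)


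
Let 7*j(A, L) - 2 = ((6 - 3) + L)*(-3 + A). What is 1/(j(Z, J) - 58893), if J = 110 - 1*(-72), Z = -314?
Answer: -7/470894 ≈ -1.4865e-5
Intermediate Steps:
J = 182 (J = 110 + 72 = 182)
j(A, L) = 2/7 + (-3 + A)*(3 + L)/7 (j(A, L) = 2/7 + (((6 - 3) + L)*(-3 + A))/7 = 2/7 + ((3 + L)*(-3 + A))/7 = 2/7 + ((-3 + A)*(3 + L))/7 = 2/7 + (-3 + A)*(3 + L)/7)
1/(j(Z, J) - 58893) = 1/((-1 - 3/7*182 + (3/7)*(-314) + (1/7)*(-314)*182) - 58893) = 1/((-1 - 78 - 942/7 - 8164) - 58893) = 1/(-58643/7 - 58893) = 1/(-470894/7) = -7/470894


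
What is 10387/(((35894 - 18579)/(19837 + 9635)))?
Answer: 306125664/17315 ≈ 17680.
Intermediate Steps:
10387/(((35894 - 18579)/(19837 + 9635))) = 10387/((17315/29472)) = 10387/((17315*(1/29472))) = 10387/(17315/29472) = 10387*(29472/17315) = 306125664/17315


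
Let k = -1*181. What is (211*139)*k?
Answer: -5308549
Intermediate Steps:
k = -181
(211*139)*k = (211*139)*(-181) = 29329*(-181) = -5308549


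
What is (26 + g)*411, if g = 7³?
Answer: 151659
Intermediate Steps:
g = 343
(26 + g)*411 = (26 + 343)*411 = 369*411 = 151659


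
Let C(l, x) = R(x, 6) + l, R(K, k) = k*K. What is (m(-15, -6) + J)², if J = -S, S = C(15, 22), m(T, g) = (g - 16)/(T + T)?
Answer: 4813636/225 ≈ 21394.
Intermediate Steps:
R(K, k) = K*k
C(l, x) = l + 6*x (C(l, x) = x*6 + l = 6*x + l = l + 6*x)
m(T, g) = (-16 + g)/(2*T) (m(T, g) = (-16 + g)/((2*T)) = (-16 + g)*(1/(2*T)) = (-16 + g)/(2*T))
S = 147 (S = 15 + 6*22 = 15 + 132 = 147)
J = -147 (J = -1*147 = -147)
(m(-15, -6) + J)² = ((½)*(-16 - 6)/(-15) - 147)² = ((½)*(-1/15)*(-22) - 147)² = (11/15 - 147)² = (-2194/15)² = 4813636/225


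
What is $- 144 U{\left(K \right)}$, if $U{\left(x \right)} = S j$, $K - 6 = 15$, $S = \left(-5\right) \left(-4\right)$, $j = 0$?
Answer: $0$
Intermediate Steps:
$S = 20$
$K = 21$ ($K = 6 + 15 = 21$)
$U{\left(x \right)} = 0$ ($U{\left(x \right)} = 20 \cdot 0 = 0$)
$- 144 U{\left(K \right)} = \left(-144\right) 0 = 0$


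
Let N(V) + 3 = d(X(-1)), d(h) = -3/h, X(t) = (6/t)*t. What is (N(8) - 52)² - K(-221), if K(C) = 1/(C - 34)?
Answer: 3141859/1020 ≈ 3080.3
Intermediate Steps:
X(t) = 6
N(V) = -7/2 (N(V) = -3 - 3/6 = -3 - 3*⅙ = -3 - ½ = -7/2)
K(C) = 1/(-34 + C)
(N(8) - 52)² - K(-221) = (-7/2 - 52)² - 1/(-34 - 221) = (-111/2)² - 1/(-255) = 12321/4 - 1*(-1/255) = 12321/4 + 1/255 = 3141859/1020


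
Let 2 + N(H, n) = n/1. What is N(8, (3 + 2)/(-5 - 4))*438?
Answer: -3358/3 ≈ -1119.3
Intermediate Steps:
N(H, n) = -2 + n (N(H, n) = -2 + n/1 = -2 + n*1 = -2 + n)
N(8, (3 + 2)/(-5 - 4))*438 = (-2 + (3 + 2)/(-5 - 4))*438 = (-2 + 5/(-9))*438 = (-2 + 5*(-⅑))*438 = (-2 - 5/9)*438 = -23/9*438 = -3358/3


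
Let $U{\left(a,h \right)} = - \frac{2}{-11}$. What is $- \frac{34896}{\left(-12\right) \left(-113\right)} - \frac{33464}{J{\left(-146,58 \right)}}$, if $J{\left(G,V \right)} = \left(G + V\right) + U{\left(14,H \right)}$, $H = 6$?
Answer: $\frac{19393312}{54579} \approx 355.33$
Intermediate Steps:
$U{\left(a,h \right)} = \frac{2}{11}$ ($U{\left(a,h \right)} = \left(-2\right) \left(- \frac{1}{11}\right) = \frac{2}{11}$)
$J{\left(G,V \right)} = \frac{2}{11} + G + V$ ($J{\left(G,V \right)} = \left(G + V\right) + \frac{2}{11} = \frac{2}{11} + G + V$)
$- \frac{34896}{\left(-12\right) \left(-113\right)} - \frac{33464}{J{\left(-146,58 \right)}} = - \frac{34896}{\left(-12\right) \left(-113\right)} - \frac{33464}{\frac{2}{11} - 146 + 58} = - \frac{34896}{1356} - \frac{33464}{- \frac{966}{11}} = \left(-34896\right) \frac{1}{1356} - - \frac{184052}{483} = - \frac{2908}{113} + \frac{184052}{483} = \frac{19393312}{54579}$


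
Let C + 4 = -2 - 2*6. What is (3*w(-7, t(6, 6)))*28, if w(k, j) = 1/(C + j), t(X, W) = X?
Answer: -7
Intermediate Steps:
C = -18 (C = -4 + (-2 - 2*6) = -4 + (-2 - 12) = -4 - 14 = -18)
w(k, j) = 1/(-18 + j)
(3*w(-7, t(6, 6)))*28 = (3/(-18 + 6))*28 = (3/(-12))*28 = (3*(-1/12))*28 = -¼*28 = -7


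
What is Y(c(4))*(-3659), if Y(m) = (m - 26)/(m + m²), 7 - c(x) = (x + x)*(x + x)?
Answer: 303697/3192 ≈ 95.143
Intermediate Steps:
c(x) = 7 - 4*x² (c(x) = 7 - (x + x)*(x + x) = 7 - 2*x*2*x = 7 - 4*x²)
Y(m) = (-26 + m)/(m + m²)
Y(c(4))*(-3659) = ((-26 + (7 - 4*4²))/((7 - 4*4²)*(1 + (7 - 4*4²))))*(-3659) = ((-26 + (7 - 4*16))/((7 - 4*16)*(1 + (7 - 4*16))))*(-3659) = ((-26 + (7 - 64))/((7 - 64)*(1 + (7 - 64))))*(-3659) = ((-26 - 57)/((-57)*(1 - 57)))*(-3659) = -1/57*(-83)/(-56)*(-3659) = -1/57*(-1/56)*(-83)*(-3659) = -83/3192*(-3659) = 303697/3192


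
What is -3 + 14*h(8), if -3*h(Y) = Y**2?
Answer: -905/3 ≈ -301.67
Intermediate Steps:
h(Y) = -Y**2/3
-3 + 14*h(8) = -3 + 14*(-1/3*8**2) = -3 + 14*(-1/3*64) = -3 + 14*(-64/3) = -3 - 896/3 = -905/3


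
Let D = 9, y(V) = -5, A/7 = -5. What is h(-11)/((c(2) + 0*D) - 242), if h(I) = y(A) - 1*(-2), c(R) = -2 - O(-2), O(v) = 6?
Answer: 3/250 ≈ 0.012000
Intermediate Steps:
A = -35 (A = 7*(-5) = -35)
c(R) = -8 (c(R) = -2 - 1*6 = -2 - 6 = -8)
h(I) = -3 (h(I) = -5 - 1*(-2) = -5 + 2 = -3)
h(-11)/((c(2) + 0*D) - 242) = -3/((-8 + 0*9) - 242) = -3/((-8 + 0) - 242) = -3/(-8 - 242) = -3/(-250) = -3*(-1/250) = 3/250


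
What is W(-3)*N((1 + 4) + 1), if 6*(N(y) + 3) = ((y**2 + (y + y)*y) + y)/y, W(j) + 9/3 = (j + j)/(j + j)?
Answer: -1/3 ≈ -0.33333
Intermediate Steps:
W(j) = -2 (W(j) = -3 + (j + j)/(j + j) = -3 + (2*j)/((2*j)) = -3 + (2*j)*(1/(2*j)) = -3 + 1 = -2)
N(y) = -3 + (y + 3*y**2)/(6*y) (N(y) = -3 + (((y**2 + (y + y)*y) + y)/y)/6 = -3 + (((y**2 + (2*y)*y) + y)/y)/6 = -3 + (((y**2 + 2*y**2) + y)/y)/6 = -3 + ((3*y**2 + y)/y)/6 = -3 + ((y + 3*y**2)/y)/6 = -3 + (y + 3*y**2)/(6*y))
W(-3)*N((1 + 4) + 1) = -2*(-17/6 + ((1 + 4) + 1)/2) = -2*(-17/6 + (5 + 1)/2) = -2*(-17/6 + (1/2)*6) = -2*(-17/6 + 3) = -2*1/6 = -1/3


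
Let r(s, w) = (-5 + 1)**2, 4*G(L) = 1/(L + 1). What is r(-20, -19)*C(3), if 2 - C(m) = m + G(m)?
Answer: -17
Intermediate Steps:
G(L) = 1/(4*(1 + L)) (G(L) = 1/(4*(L + 1)) = 1/(4*(1 + L)))
C(m) = 2 - m - 1/(4*(1 + m)) (C(m) = 2 - (m + 1/(4*(1 + m))) = 2 + (-m - 1/(4*(1 + m))) = 2 - m - 1/(4*(1 + m)))
r(s, w) = 16 (r(s, w) = (-4)**2 = 16)
r(-20, -19)*C(3) = 16*((-1/4 + (1 + 3)*(2 - 1*3))/(1 + 3)) = 16*((-1/4 + 4*(2 - 3))/4) = 16*((-1/4 + 4*(-1))/4) = 16*((-1/4 - 4)/4) = 16*((1/4)*(-17/4)) = 16*(-17/16) = -17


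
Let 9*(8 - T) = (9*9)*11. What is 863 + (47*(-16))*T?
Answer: 69295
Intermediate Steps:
T = -91 (T = 8 - 9*9*11/9 = 8 - 9*11 = 8 - ⅑*891 = 8 - 99 = -91)
863 + (47*(-16))*T = 863 + (47*(-16))*(-91) = 863 - 752*(-91) = 863 + 68432 = 69295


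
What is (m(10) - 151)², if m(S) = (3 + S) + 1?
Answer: 18769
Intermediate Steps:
m(S) = 4 + S
(m(10) - 151)² = ((4 + 10) - 151)² = (14 - 151)² = (-137)² = 18769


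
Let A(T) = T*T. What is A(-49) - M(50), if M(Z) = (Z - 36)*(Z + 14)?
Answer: 1505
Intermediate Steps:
M(Z) = (-36 + Z)*(14 + Z)
A(T) = T²
A(-49) - M(50) = (-49)² - (-504 + 50² - 22*50) = 2401 - (-504 + 2500 - 1100) = 2401 - 1*896 = 2401 - 896 = 1505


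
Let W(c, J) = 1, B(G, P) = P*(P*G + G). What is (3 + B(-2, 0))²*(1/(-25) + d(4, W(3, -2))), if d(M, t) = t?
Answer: 216/25 ≈ 8.6400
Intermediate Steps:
B(G, P) = P*(G + G*P) (B(G, P) = P*(G*P + G) = P*(G + G*P))
(3 + B(-2, 0))²*(1/(-25) + d(4, W(3, -2))) = (3 - 2*0*(1 + 0))²*(1/(-25) + 1) = (3 - 2*0*1)²*(-1/25 + 1) = (3 + 0)²*(24/25) = 3²*(24/25) = 9*(24/25) = 216/25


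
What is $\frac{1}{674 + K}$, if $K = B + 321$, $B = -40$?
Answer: $\frac{1}{955} \approx 0.0010471$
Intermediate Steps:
$K = 281$ ($K = -40 + 321 = 281$)
$\frac{1}{674 + K} = \frac{1}{674 + 281} = \frac{1}{955}$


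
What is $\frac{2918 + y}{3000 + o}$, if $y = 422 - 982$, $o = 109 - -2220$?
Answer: $\frac{2358}{5329} \approx 0.44248$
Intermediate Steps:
$o = 2329$ ($o = 109 + 2220 = 2329$)
$y = -560$ ($y = 422 - 982 = -560$)
$\frac{2918 + y}{3000 + o} = \frac{2918 - 560}{3000 + 2329} = \frac{2358}{5329}$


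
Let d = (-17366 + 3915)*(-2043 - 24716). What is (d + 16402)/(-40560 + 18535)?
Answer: -359951711/22025 ≈ -16343.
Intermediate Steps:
d = 359935309 (d = -13451*(-26759) = 359935309)
(d + 16402)/(-40560 + 18535) = (359935309 + 16402)/(-40560 + 18535) = 359951711/(-22025) = 359951711*(-1/22025) = -359951711/22025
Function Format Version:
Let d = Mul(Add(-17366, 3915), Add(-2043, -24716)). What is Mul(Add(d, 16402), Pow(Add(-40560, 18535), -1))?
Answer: Rational(-359951711, 22025) ≈ -16343.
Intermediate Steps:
d = 359935309 (d = Mul(-13451, -26759) = 359935309)
Mul(Add(d, 16402), Pow(Add(-40560, 18535), -1)) = Mul(Add(359935309, 16402), Pow(Add(-40560, 18535), -1)) = Mul(359951711, Pow(-22025, -1)) = Mul(359951711, Rational(-1, 22025)) = Rational(-359951711, 22025)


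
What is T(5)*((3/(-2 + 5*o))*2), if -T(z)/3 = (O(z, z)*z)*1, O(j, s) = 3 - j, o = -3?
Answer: -180/17 ≈ -10.588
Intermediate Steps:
T(z) = -3*z*(3 - z) (T(z) = -3*(3 - z)*z = -3*z*(3 - z))
T(5)*((3/(-2 + 5*o))*2) = (3*5*(-3 + 5))*((3/(-2 + 5*(-3)))*2) = (3*5*2)*((3/(-2 - 15))*2) = 30*((3/(-17))*2) = 30*(-1/17*3*2) = 30*(-3/17*2) = 30*(-6/17) = -180/17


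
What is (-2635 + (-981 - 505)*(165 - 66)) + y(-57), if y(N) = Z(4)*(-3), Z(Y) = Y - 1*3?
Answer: -149752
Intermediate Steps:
Z(Y) = -3 + Y (Z(Y) = Y - 3 = -3 + Y)
y(N) = -3 (y(N) = (-3 + 4)*(-3) = 1*(-3) = -3)
(-2635 + (-981 - 505)*(165 - 66)) + y(-57) = (-2635 + (-981 - 505)*(165 - 66)) - 3 = (-2635 - 1486*99) - 3 = (-2635 - 147114) - 3 = -149749 - 3 = -149752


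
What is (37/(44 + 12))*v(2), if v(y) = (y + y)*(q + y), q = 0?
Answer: 37/7 ≈ 5.2857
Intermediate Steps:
v(y) = 2*y² (v(y) = (y + y)*(0 + y) = (2*y)*y = 2*y²)
(37/(44 + 12))*v(2) = (37/(44 + 12))*(2*2²) = (37/56)*(2*4) = (37*(1/56))*8 = (37/56)*8 = 37/7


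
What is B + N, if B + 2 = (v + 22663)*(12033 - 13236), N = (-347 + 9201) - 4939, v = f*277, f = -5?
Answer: -25593521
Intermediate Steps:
v = -1385 (v = -5*277 = -1385)
N = 3915 (N = 8854 - 4939 = 3915)
B = -25597436 (B = -2 + (-1385 + 22663)*(12033 - 13236) = -2 + 21278*(-1203) = -2 - 25597434 = -25597436)
B + N = -25597436 + 3915 = -25593521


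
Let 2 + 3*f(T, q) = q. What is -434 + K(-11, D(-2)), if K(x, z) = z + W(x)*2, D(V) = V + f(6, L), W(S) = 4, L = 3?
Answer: -1283/3 ≈ -427.67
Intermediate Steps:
f(T, q) = -2/3 + q/3
D(V) = 1/3 + V (D(V) = V + (-2/3 + (1/3)*3) = V + (-2/3 + 1) = V + 1/3 = 1/3 + V)
K(x, z) = 8 + z (K(x, z) = z + 4*2 = z + 8 = 8 + z)
-434 + K(-11, D(-2)) = -434 + (8 + (1/3 - 2)) = -434 + (8 - 5/3) = -434 + 19/3 = -1283/3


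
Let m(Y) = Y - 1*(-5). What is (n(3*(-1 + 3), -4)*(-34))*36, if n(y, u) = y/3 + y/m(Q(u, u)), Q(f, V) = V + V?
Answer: 0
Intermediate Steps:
Q(f, V) = 2*V
m(Y) = 5 + Y (m(Y) = Y + 5 = 5 + Y)
n(y, u) = y/3 + y/(5 + 2*u)
(n(3*(-1 + 3), -4)*(-34))*36 = ((2*(3*(-1 + 3))*(4 - 4)/(3*(5 + 2*(-4))))*(-34))*36 = (((⅔)*(3*2)*0/(5 - 8))*(-34))*36 = (((⅔)*6*0/(-3))*(-34))*36 = (((⅔)*6*(-⅓)*0)*(-34))*36 = (0*(-34))*36 = 0*36 = 0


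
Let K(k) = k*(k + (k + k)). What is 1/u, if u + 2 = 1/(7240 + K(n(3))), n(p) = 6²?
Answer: -11128/22255 ≈ -0.50002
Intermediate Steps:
n(p) = 36
K(k) = 3*k² (K(k) = k*(k + 2*k) = k*(3*k) = 3*k²)
u = -22255/11128 (u = -2 + 1/(7240 + 3*36²) = -2 + 1/(7240 + 3*1296) = -2 + 1/(7240 + 3888) = -2 + 1/11128 = -22255/11128 ≈ -1.9999)
1/u = 1/(-22255/11128) = -11128/22255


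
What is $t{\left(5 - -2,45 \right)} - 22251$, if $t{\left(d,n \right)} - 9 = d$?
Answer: $-22235$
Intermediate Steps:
$t{\left(d,n \right)} = 9 + d$
$t{\left(5 - -2,45 \right)} - 22251 = \left(9 + \left(5 - -2\right)\right) - 22251 = \left(9 + \left(5 + 2\right)\right) - 22251 = \left(9 + 7\right) - 22251 = 16 - 22251 = -22235$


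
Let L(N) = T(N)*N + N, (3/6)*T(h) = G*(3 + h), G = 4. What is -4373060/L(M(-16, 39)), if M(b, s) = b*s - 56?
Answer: -218653/184110 ≈ -1.1876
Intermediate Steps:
M(b, s) = -56 + b*s
T(h) = 24 + 8*h (T(h) = 2*(4*(3 + h)) = 2*(12 + 4*h) = 24 + 8*h)
L(N) = N + N*(24 + 8*N) (L(N) = (24 + 8*N)*N + N = N*(24 + 8*N) + N = N + N*(24 + 8*N))
-4373060/L(M(-16, 39)) = -4373060*1/((-56 - 16*39)*(25 + 8*(-56 - 16*39))) = -4373060*1/((-56 - 624)*(25 + 8*(-56 - 624))) = -4373060*(-1/(680*(25 + 8*(-680)))) = -4373060*(-1/(680*(25 - 5440))) = -4373060/((-680*(-5415))) = -4373060/3682200 = -4373060*1/3682200 = -218653/184110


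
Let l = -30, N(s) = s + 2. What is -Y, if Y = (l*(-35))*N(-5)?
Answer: 3150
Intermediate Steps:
N(s) = 2 + s
Y = -3150 (Y = (-30*(-35))*(2 - 5) = 1050*(-3) = -3150)
-Y = -1*(-3150) = 3150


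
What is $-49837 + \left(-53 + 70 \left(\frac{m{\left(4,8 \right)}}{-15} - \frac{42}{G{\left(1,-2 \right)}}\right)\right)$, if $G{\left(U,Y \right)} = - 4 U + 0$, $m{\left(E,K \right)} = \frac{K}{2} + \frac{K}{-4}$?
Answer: $- \frac{147493}{3} \approx -49164.0$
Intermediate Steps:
$m{\left(E,K \right)} = \frac{K}{4}$ ($m{\left(E,K \right)} = K \frac{1}{2} + K \left(- \frac{1}{4}\right) = \frac{K}{2} - \frac{K}{4} = \frac{K}{4}$)
$G{\left(U,Y \right)} = - 4 U$
$-49837 + \left(-53 + 70 \left(\frac{m{\left(4,8 \right)}}{-15} - \frac{42}{G{\left(1,-2 \right)}}\right)\right) = -49837 - \left(53 - 70 \left(\frac{\frac{1}{4} \cdot 8}{-15} - \frac{42}{\left(-4\right) 1}\right)\right) = -49837 - \left(53 - 70 \left(2 \left(- \frac{1}{15}\right) - \frac{42}{-4}\right)\right) = -49837 - \left(53 - 70 \left(- \frac{2}{15} - - \frac{21}{2}\right)\right) = -49837 - \left(53 - 70 \left(- \frac{2}{15} + \frac{21}{2}\right)\right) = -49837 + \left(-53 + 70 \cdot \frac{311}{30}\right) = -49837 + \left(-53 + \frac{2177}{3}\right) = -49837 + \frac{2018}{3} = - \frac{147493}{3}$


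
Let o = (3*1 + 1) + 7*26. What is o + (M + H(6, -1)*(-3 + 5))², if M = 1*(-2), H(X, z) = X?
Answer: 286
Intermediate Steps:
M = -2
o = 186 (o = (3 + 1) + 182 = 4 + 182 = 186)
o + (M + H(6, -1)*(-3 + 5))² = 186 + (-2 + 6*(-3 + 5))² = 186 + (-2 + 6*2)² = 186 + (-2 + 12)² = 186 + 10² = 186 + 100 = 286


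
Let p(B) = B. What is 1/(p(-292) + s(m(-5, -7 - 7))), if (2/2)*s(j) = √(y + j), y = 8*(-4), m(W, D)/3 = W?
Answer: -292/85311 - I*√47/85311 ≈ -0.0034228 - 8.0361e-5*I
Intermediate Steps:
m(W, D) = 3*W
y = -32
s(j) = √(-32 + j)
1/(p(-292) + s(m(-5, -7 - 7))) = 1/(-292 + √(-32 + 3*(-5))) = 1/(-292 + √(-32 - 15)) = 1/(-292 + √(-47)) = 1/(-292 + I*√47)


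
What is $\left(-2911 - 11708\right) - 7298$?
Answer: $-21917$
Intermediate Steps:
$\left(-2911 - 11708\right) - 7298 = -14619 - 7298 = -21917$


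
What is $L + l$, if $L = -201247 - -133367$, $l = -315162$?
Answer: $-383042$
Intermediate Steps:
$L = -67880$ ($L = -201247 + 133367 = -67880$)
$L + l = -67880 - 315162 = -383042$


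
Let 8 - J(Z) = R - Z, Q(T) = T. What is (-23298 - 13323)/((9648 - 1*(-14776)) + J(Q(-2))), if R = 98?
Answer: -36621/24332 ≈ -1.5051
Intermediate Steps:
J(Z) = -90 + Z (J(Z) = 8 - (98 - Z) = 8 + (-98 + Z) = -90 + Z)
(-23298 - 13323)/((9648 - 1*(-14776)) + J(Q(-2))) = (-23298 - 13323)/((9648 - 1*(-14776)) + (-90 - 2)) = -36621/((9648 + 14776) - 92) = -36621/(24424 - 92) = -36621/24332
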